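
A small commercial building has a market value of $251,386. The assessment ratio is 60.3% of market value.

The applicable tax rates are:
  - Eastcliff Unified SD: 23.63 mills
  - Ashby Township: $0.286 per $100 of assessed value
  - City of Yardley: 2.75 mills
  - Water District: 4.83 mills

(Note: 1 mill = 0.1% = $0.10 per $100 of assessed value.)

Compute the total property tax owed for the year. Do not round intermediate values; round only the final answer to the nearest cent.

$5,164.53

Assessed value = $251,386 × 0.603 = $151,585.758
Eastcliff Unified SD: $151,585.758 × 0.02363 = $3,581.97146154
Ashby Township: $151,585.758 × 0.00286 = $433.53526788
City of Yardley: $151,585.758 × 0.00275 = $416.8608345
Water District: $151,585.758 × 0.00483 = $732.15921114
Total = $5,164.52677506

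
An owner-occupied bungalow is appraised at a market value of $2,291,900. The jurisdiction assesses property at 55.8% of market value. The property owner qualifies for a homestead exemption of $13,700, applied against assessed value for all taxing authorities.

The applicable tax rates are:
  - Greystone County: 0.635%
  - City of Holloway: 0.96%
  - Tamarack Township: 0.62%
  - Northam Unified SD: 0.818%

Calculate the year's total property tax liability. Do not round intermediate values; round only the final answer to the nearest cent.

Assessed value = $2,291,900 × 0.558 = $1,278,880.2
Taxable value = $1,278,880.2 − $13,700 = $1,265,180.2
Greystone County: $1,265,180.2 × 0.00635 = $8,033.89427
City of Holloway: $1,265,180.2 × 0.0096 = $12,145.72992
Tamarack Township: $1,265,180.2 × 0.0062 = $7,844.11724
Northam Unified SD: $1,265,180.2 × 0.00818 = $10,349.174036
Total = $8,033.89427 + $12,145.72992 + $7,844.11724 + $10,349.174036 = $38,372.915466

$38,372.92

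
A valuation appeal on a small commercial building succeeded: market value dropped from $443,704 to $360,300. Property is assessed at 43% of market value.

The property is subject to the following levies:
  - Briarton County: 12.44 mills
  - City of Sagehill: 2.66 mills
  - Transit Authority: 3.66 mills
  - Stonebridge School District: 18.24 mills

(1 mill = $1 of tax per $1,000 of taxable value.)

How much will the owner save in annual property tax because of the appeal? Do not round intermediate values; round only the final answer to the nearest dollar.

$1,327

Old assessed value = $443,704 × 0.43 = $190,792.72
New assessed value = $360,300 × 0.43 = $154,929
Combined rate = 0.01244 + 0.00266 + 0.00366 + 0.01824 = 0.037
Old tax = $190,792.72 × 0.037 = $7,059.33064
New tax = $154,929 × 0.037 = $5,732.373
Reduction = $7,059.33064 − $5,732.373 = $1,326.95764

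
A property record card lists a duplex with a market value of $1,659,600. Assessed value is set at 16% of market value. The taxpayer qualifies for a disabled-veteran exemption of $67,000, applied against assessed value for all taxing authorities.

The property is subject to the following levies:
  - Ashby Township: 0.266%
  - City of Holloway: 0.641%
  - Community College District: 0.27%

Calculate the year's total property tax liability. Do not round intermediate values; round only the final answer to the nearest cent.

Assessed value = $1,659,600 × 0.16 = $265,536
Taxable value = $265,536 − $67,000 = $198,536
Ashby Township: $198,536 × 0.00266 = $528.10576
City of Holloway: $198,536 × 0.00641 = $1,272.61576
Community College District: $198,536 × 0.0027 = $536.0472
Total = $528.10576 + $1,272.61576 + $536.0472 = $2,336.76872

$2,336.77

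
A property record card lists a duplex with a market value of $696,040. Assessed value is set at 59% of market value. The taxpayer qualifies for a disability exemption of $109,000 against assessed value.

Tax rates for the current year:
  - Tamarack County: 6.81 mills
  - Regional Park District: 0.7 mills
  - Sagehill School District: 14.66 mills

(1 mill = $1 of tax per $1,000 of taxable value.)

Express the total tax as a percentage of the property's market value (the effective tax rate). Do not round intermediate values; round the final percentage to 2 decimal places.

Assessed value = $696,040 × 0.59 = $410,663.6
Taxable value = $410,663.6 − $109,000 = $301,663.6
Tamarack County: $301,663.6 × 0.00681 = $2,054.329116
Regional Park District: $301,663.6 × 0.0007 = $211.16452
Sagehill School District: $301,663.6 × 0.01466 = $4,422.388376
Total tax = $6,687.882012
Effective rate = $6,687.882012 ÷ $696,040 = 0.96% of market value

0.96%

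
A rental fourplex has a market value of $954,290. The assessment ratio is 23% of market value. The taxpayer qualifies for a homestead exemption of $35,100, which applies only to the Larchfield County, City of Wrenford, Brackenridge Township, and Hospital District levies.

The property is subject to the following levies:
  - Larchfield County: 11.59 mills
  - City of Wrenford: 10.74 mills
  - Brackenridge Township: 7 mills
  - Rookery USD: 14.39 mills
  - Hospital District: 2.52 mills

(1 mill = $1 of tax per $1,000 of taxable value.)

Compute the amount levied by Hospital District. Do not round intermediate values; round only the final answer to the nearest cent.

$464.65

Assessed value = $954,290 × 0.23 = $219,486.7
Hospital District taxable value = $219,486.7 − $35,100 = $184,386.7
Hospital District levy = $184,386.7 × 0.00252 = $464.654484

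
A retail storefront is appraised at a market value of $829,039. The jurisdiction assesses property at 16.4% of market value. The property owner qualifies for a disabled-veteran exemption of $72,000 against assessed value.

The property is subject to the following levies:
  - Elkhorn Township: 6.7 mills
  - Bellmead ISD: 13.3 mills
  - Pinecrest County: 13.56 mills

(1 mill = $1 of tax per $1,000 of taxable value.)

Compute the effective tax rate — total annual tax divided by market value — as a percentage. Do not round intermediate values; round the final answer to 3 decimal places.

0.259%

Assessed value = $829,039 × 0.164 = $135,962.396
Taxable value = $135,962.396 − $72,000 = $63,962.396
Elkhorn Township: $63,962.396 × 0.0067 = $428.5480532
Bellmead ISD: $63,962.396 × 0.0133 = $850.6998668
Pinecrest County: $63,962.396 × 0.01356 = $867.33008976
Total tax = $2,146.57800976
Effective rate = $2,146.57800976 ÷ $829,039 = 0.259% of market value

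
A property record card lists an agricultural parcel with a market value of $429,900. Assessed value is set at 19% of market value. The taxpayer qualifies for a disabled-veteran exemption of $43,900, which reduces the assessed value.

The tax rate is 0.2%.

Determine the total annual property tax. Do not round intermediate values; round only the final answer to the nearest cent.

$75.56

Assessed value = $429,900 × 0.19 = $81,681
Taxable value = $81,681 − $43,900 = $37,781
Tax = $37,781 × 0.002 = $75.562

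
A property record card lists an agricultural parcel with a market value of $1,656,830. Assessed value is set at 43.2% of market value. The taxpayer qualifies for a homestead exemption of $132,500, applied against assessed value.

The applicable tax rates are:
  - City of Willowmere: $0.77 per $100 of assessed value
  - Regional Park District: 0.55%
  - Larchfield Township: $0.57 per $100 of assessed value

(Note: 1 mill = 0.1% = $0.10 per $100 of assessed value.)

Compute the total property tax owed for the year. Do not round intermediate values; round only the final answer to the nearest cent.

$11,023.44

Assessed value = $1,656,830 × 0.432 = $715,750.56
Taxable value = $715,750.56 − $132,500 = $583,250.56
City of Willowmere: $583,250.56 × 0.0077 = $4,491.029312
Regional Park District: $583,250.56 × 0.0055 = $3,207.87808
Larchfield Township: $583,250.56 × 0.0057 = $3,324.528192
Total = $11,023.435584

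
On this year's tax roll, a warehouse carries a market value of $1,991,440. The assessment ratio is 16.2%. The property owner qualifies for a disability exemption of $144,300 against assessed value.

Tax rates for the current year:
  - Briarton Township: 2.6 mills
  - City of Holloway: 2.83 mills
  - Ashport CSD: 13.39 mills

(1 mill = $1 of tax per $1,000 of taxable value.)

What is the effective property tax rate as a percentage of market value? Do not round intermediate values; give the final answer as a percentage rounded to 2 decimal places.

Assessed value = $1,991,440 × 0.162 = $322,613.28
Taxable value = $322,613.28 − $144,300 = $178,313.28
Briarton Township: $178,313.28 × 0.0026 = $463.614528
City of Holloway: $178,313.28 × 0.00283 = $504.6265824
Ashport CSD: $178,313.28 × 0.01339 = $2,387.6148192
Total tax = $3,355.8559296
Effective rate = $3,355.8559296 ÷ $1,991,440 = 0.17% of market value

0.17%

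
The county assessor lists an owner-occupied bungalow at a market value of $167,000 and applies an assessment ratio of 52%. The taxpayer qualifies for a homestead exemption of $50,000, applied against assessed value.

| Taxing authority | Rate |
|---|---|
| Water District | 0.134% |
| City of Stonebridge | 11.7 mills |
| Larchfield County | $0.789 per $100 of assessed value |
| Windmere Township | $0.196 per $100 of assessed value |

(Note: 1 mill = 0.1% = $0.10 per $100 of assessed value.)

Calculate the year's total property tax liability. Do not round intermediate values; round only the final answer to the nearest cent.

Assessed value = $167,000 × 0.52 = $86,840
Taxable value = $86,840 − $50,000 = $36,840
Water District: $36,840 × 0.00134 = $49.3656
City of Stonebridge: $36,840 × 0.0117 = $431.028
Larchfield County: $36,840 × 0.00789 = $290.6676
Windmere Township: $36,840 × 0.00196 = $72.2064
Total = $843.2676

$843.27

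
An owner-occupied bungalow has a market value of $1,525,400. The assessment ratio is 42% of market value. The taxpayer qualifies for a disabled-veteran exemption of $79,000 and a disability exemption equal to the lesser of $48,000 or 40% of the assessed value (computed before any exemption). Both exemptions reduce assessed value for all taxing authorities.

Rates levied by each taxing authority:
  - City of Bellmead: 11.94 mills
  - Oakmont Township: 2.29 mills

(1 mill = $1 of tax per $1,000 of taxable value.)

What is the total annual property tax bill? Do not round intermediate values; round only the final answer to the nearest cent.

Assessed value = $1,525,400 × 0.42 = $640,668
Disability exemption = min($48,000, 40% × $640,668) = min($48,000, $256,267.2) = $48,000 (dollar cap binds)
Taxable value = $640,668 − $79,000 − $48,000 = $513,668
City of Bellmead: $513,668 × 0.01194 = $6,133.19592
Oakmont Township: $513,668 × 0.00229 = $1,176.29972
Total = $7,309.49564

$7,309.50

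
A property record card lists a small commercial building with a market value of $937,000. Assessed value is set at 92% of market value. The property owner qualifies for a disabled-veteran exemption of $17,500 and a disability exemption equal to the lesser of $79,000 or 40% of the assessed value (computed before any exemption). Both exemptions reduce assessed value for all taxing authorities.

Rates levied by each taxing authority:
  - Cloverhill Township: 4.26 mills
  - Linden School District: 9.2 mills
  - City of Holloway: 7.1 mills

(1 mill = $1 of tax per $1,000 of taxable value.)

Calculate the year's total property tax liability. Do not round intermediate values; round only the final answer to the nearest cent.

$15,739.50

Assessed value = $937,000 × 0.92 = $862,040
Disability exemption = min($79,000, 40% × $862,040) = min($79,000, $344,816) = $79,000 (dollar cap binds)
Taxable value = $862,040 − $17,500 − $79,000 = $765,540
Cloverhill Township: $765,540 × 0.00426 = $3,261.2004
Linden School District: $765,540 × 0.0092 = $7,042.968
City of Holloway: $765,540 × 0.0071 = $5,435.334
Total = $15,739.5024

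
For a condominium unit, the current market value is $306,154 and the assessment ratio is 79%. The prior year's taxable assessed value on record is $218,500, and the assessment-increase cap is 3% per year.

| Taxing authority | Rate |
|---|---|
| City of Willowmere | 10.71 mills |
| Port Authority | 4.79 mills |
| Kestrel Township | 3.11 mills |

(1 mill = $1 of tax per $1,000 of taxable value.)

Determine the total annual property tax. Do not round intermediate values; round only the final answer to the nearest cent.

Uncapped assessed value = $306,154 × 0.79 = $241,861.66
Cap limit = $218,500 × 1.03 = $225,055
Taxable assessed value = min($241,861.66, $225,055) = $225,055 (cap binds)
City of Willowmere: $225,055 × 0.01071 = $2,410.33905
Port Authority: $225,055 × 0.00479 = $1,078.01345
Kestrel Township: $225,055 × 0.00311 = $699.92105
Total = $4,188.27355

$4,188.27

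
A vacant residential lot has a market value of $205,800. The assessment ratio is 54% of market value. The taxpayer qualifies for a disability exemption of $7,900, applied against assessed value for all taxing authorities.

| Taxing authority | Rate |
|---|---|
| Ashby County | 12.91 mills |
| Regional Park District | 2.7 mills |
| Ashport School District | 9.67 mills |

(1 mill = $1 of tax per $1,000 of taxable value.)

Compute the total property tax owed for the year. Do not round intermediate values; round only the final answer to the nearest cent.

Assessed value = $205,800 × 0.54 = $111,132
Taxable value = $111,132 − $7,900 = $103,232
Ashby County: $103,232 × 0.01291 = $1,332.72512
Regional Park District: $103,232 × 0.0027 = $278.7264
Ashport School District: $103,232 × 0.00967 = $998.25344
Total = $1,332.72512 + $278.7264 + $998.25344 = $2,609.70496

$2,609.70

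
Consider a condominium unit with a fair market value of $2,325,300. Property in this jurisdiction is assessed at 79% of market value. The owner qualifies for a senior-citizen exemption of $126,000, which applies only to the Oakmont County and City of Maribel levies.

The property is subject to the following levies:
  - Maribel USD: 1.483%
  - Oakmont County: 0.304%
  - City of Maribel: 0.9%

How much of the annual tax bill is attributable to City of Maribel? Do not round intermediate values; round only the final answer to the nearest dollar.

Assessed value = $2,325,300 × 0.79 = $1,836,987
City of Maribel taxable value = $1,836,987 − $126,000 = $1,710,987
City of Maribel levy = $1,710,987 × 0.009 = $15,398.883

$15,399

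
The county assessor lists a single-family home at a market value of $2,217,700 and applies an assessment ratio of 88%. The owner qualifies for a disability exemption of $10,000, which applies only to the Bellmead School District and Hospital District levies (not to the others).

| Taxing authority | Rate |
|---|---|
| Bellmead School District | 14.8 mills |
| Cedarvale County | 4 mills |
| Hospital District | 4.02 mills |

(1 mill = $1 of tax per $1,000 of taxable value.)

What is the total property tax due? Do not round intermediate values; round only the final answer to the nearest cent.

$44,346.76

Assessed value = $2,217,700 × 0.88 = $1,951,576
Bellmead School District: ($1,951,576 − $10,000) × 0.0148 = $1,941,576 × 0.0148 = $28,735.3248
Cedarvale County: $1,951,576 × 0.004 = $7,806.304
Hospital District: ($1,951,576 − $10,000) × 0.00402 = $1,941,576 × 0.00402 = $7,805.13552
Total = $44,346.76432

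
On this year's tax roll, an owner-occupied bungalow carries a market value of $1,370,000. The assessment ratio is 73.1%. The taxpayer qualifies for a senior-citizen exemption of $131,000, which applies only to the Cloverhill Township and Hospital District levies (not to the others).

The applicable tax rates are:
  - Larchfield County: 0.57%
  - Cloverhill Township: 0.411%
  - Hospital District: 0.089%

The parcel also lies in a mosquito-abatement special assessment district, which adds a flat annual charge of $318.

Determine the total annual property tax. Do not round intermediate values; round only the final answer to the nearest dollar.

Assessed value = $1,370,000 × 0.731 = $1,001,470
Larchfield County: $1,001,470 × 0.0057 = $5,708.379
Cloverhill Township: ($1,001,470 − $131,000) × 0.00411 = $870,470 × 0.00411 = $3,577.6317
Hospital District: ($1,001,470 − $131,000) × 0.00089 = $870,470 × 0.00089 = $774.7183
Levies subtotal = $10,060.729
Total = $10,060.729 + $318 = $10,378.729

$10,379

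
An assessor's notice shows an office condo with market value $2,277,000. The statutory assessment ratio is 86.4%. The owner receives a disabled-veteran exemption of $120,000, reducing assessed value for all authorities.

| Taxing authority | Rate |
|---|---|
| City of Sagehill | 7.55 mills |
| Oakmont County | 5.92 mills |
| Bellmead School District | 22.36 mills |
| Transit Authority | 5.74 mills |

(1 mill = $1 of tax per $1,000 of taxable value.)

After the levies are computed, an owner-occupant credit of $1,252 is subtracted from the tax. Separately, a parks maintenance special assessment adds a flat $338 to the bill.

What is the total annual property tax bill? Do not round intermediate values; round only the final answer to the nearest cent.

$75,879.42

Assessed value = $2,277,000 × 0.864 = $1,967,328
Taxable value = $1,967,328 − $120,000 = $1,847,328
City of Sagehill: $1,847,328 × 0.00755 = $13,947.3264
Oakmont County: $1,847,328 × 0.00592 = $10,936.18176
Bellmead School District: $1,847,328 × 0.02236 = $41,306.25408
Transit Authority: $1,847,328 × 0.00574 = $10,603.66272
Levies subtotal = $76,793.42496
After credit = $76,793.42496 − $1,252 = $75,541.42496
Total = $75,541.42496 + $338 = $75,879.42496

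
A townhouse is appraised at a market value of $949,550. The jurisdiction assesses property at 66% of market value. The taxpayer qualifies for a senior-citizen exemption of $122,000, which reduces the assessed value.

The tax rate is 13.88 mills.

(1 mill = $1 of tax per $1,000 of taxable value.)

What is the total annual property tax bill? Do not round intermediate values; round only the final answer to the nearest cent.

Assessed value = $949,550 × 0.66 = $626,703
Taxable value = $626,703 − $122,000 = $504,703
Tax = $504,703 × 0.01388 = $7,005.27764

$7,005.28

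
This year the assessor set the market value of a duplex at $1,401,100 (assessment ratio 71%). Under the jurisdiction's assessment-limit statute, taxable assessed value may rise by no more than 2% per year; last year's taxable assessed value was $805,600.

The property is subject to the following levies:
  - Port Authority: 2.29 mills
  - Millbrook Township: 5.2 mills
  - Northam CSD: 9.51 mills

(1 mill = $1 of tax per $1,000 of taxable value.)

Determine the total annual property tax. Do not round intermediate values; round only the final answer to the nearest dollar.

Uncapped assessed value = $1,401,100 × 0.71 = $994,781
Cap limit = $805,600 × 1.02 = $821,712
Taxable assessed value = min($994,781, $821,712) = $821,712 (cap binds)
Port Authority: $821,712 × 0.00229 = $1,881.72048
Millbrook Township: $821,712 × 0.0052 = $4,272.9024
Northam CSD: $821,712 × 0.00951 = $7,814.48112
Total = $13,969.104

$13,969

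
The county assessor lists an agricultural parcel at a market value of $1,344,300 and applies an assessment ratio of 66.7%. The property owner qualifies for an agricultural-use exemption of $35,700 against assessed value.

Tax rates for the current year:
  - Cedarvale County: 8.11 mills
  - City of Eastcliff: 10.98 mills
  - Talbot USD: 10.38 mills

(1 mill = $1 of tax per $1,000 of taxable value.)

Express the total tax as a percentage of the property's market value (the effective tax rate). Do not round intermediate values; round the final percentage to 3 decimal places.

Assessed value = $1,344,300 × 0.667 = $896,648.1
Taxable value = $896,648.1 − $35,700 = $860,948.1
Cedarvale County: $860,948.1 × 0.00811 = $6,982.289091
City of Eastcliff: $860,948.1 × 0.01098 = $9,453.210138
Talbot USD: $860,948.1 × 0.01038 = $8,936.641278
Total tax = $25,372.140507
Effective rate = $25,372.140507 ÷ $1,344,300 = 1.887% of market value

1.887%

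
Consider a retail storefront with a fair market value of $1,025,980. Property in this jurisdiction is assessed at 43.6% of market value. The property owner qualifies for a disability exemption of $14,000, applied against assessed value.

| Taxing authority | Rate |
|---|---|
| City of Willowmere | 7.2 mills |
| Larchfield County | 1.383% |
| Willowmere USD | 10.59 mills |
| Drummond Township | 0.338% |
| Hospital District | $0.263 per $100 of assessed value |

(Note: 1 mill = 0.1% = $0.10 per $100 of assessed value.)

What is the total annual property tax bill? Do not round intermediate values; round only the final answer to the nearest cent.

Assessed value = $1,025,980 × 0.436 = $447,327.28
Taxable value = $447,327.28 − $14,000 = $433,327.28
City of Willowmere: $433,327.28 × 0.0072 = $3,119.956416
Larchfield County: $433,327.28 × 0.01383 = $5,992.9162824
Willowmere USD: $433,327.28 × 0.01059 = $4,588.9358952
Drummond Township: $433,327.28 × 0.00338 = $1,464.6462064
Hospital District: $433,327.28 × 0.00263 = $1,139.6507464
Total = $16,306.1055464

$16,306.11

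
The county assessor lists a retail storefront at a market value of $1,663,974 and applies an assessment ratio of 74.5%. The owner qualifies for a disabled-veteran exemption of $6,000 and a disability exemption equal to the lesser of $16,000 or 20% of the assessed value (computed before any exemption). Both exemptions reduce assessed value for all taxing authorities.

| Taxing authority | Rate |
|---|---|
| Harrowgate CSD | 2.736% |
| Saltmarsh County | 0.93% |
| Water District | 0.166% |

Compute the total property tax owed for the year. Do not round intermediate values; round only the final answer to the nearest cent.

$46,660.76

Assessed value = $1,663,974 × 0.745 = $1,239,660.63
Disability exemption = min($16,000, 20% × $1,239,660.63) = min($16,000, $247,932.126) = $16,000 (dollar cap binds)
Taxable value = $1,239,660.63 − $6,000 − $16,000 = $1,217,660.63
Harrowgate CSD: $1,217,660.63 × 0.02736 = $33,315.1948368
Saltmarsh County: $1,217,660.63 × 0.0093 = $11,324.243859
Water District: $1,217,660.63 × 0.00166 = $2,021.3166458
Total = $46,660.7553416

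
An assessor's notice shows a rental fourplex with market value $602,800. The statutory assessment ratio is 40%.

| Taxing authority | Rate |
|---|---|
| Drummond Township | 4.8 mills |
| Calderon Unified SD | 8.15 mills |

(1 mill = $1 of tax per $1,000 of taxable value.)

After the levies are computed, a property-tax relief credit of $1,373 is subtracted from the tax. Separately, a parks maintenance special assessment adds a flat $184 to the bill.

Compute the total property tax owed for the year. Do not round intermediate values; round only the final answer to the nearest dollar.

$1,934

Assessed value = $602,800 × 0.4 = $241,120
Drummond Township: $241,120 × 0.0048 = $1,157.376
Calderon Unified SD: $241,120 × 0.00815 = $1,965.128
Levies subtotal = $3,122.504
After credit = $3,122.504 − $1,373 = $1,749.504
Total = $1,749.504 + $184 = $1,933.504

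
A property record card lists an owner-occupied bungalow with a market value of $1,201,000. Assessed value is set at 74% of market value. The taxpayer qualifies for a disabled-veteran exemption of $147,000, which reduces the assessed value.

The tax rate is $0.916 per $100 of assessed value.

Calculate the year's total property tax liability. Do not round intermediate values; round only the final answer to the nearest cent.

$6,794.34

Assessed value = $1,201,000 × 0.74 = $888,740
Taxable value = $888,740 − $147,000 = $741,740
Tax = $741,740 × 0.00916 = $6,794.3384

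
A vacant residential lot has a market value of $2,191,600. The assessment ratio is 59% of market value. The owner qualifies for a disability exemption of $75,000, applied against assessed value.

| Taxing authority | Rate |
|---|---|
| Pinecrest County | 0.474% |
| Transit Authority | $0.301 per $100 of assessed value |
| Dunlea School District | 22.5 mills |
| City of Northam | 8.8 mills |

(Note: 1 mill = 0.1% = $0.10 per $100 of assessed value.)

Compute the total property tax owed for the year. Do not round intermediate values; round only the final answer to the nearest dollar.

$47,565

Assessed value = $2,191,600 × 0.59 = $1,293,044
Taxable value = $1,293,044 − $75,000 = $1,218,044
Pinecrest County: $1,218,044 × 0.00474 = $5,773.52856
Transit Authority: $1,218,044 × 0.00301 = $3,666.31244
Dunlea School District: $1,218,044 × 0.0225 = $27,405.99
City of Northam: $1,218,044 × 0.0088 = $10,718.7872
Total = $47,564.6182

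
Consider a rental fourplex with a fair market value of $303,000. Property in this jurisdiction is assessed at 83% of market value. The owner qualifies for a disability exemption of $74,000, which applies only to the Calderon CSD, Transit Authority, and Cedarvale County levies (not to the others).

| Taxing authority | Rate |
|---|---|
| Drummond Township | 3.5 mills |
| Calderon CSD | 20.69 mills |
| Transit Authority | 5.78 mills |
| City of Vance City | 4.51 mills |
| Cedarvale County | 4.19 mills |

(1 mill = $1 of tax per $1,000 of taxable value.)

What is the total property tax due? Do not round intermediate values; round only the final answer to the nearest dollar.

$7,456

Assessed value = $303,000 × 0.83 = $251,490
Drummond Township: $251,490 × 0.0035 = $880.215
Calderon CSD: ($251,490 − $74,000) × 0.02069 = $177,490 × 0.02069 = $3,672.2681
Transit Authority: ($251,490 − $74,000) × 0.00578 = $177,490 × 0.00578 = $1,025.8922
City of Vance City: $251,490 × 0.00451 = $1,134.2199
Cedarvale County: ($251,490 − $74,000) × 0.00419 = $177,490 × 0.00419 = $743.6831
Total = $7,456.2783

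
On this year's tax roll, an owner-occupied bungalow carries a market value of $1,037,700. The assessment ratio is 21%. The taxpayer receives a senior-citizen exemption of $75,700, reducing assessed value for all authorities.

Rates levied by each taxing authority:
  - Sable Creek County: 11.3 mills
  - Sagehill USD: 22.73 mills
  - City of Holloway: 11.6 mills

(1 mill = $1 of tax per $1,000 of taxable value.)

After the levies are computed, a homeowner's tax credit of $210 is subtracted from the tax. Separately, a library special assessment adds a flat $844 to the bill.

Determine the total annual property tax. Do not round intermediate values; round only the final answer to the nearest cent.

Assessed value = $1,037,700 × 0.21 = $217,917
Taxable value = $217,917 − $75,700 = $142,217
Sable Creek County: $142,217 × 0.0113 = $1,607.0521
Sagehill USD: $142,217 × 0.02273 = $3,232.59241
City of Holloway: $142,217 × 0.0116 = $1,649.7172
Levies subtotal = $6,489.36171
After credit = $6,489.36171 − $210 = $6,279.36171
Total = $6,279.36171 + $844 = $7,123.36171

$7,123.36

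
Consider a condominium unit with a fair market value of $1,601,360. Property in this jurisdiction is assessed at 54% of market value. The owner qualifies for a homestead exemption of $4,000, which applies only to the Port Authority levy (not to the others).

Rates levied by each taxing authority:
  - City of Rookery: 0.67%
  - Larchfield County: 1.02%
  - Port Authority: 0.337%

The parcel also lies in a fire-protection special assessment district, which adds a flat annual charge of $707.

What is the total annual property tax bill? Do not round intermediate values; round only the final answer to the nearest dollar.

Assessed value = $1,601,360 × 0.54 = $864,734.4
City of Rookery: $864,734.4 × 0.0067 = $5,793.72048
Larchfield County: $864,734.4 × 0.0102 = $8,820.29088
Port Authority: ($864,734.4 − $4,000) × 0.00337 = $860,734.4 × 0.00337 = $2,900.674928
Levies subtotal = $17,514.686288
Total = $17,514.686288 + $707 = $18,221.686288

$18,222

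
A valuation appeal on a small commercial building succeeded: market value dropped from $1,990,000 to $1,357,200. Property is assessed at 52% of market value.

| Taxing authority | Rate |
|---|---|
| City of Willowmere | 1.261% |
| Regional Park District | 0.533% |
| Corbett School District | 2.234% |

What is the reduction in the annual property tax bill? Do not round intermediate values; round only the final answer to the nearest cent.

Old assessed value = $1,990,000 × 0.52 = $1,034,800
New assessed value = $1,357,200 × 0.52 = $705,744
Combined rate = 0.01261 + 0.00533 + 0.02234 = 0.04028
Old tax = $1,034,800 × 0.04028 = $41,681.744
New tax = $705,744 × 0.04028 = $28,427.36832
Reduction = $41,681.744 − $28,427.36832 = $13,254.37568

$13,254.38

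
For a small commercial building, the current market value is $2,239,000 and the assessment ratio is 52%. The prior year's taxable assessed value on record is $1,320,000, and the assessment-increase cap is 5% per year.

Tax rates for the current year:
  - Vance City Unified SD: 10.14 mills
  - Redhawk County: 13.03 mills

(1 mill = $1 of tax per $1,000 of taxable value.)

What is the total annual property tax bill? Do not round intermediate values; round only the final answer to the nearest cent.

Uncapped assessed value = $2,239,000 × 0.52 = $1,164,280
Cap limit = $1,320,000 × 1.05 = $1,386,000
Taxable assessed value = min($1,164,280, $1,386,000) = $1,164,280 (cap does not bind)
Vance City Unified SD: $1,164,280 × 0.01014 = $11,805.7992
Redhawk County: $1,164,280 × 0.01303 = $15,170.5684
Total = $26,976.3676

$26,976.37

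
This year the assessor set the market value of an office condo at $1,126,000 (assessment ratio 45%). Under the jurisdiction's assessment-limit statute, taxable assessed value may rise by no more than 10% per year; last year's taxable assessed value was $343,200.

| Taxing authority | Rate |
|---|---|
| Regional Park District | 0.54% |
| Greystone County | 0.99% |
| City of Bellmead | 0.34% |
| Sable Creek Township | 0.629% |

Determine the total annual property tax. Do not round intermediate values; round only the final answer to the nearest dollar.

Uncapped assessed value = $1,126,000 × 0.45 = $506,700
Cap limit = $343,200 × 1.1 = $377,520
Taxable assessed value = min($506,700, $377,520) = $377,520 (cap binds)
Regional Park District: $377,520 × 0.0054 = $2,038.608
Greystone County: $377,520 × 0.0099 = $3,737.448
City of Bellmead: $377,520 × 0.0034 = $1,283.568
Sable Creek Township: $377,520 × 0.00629 = $2,374.6008
Total = $9,434.2248

$9,434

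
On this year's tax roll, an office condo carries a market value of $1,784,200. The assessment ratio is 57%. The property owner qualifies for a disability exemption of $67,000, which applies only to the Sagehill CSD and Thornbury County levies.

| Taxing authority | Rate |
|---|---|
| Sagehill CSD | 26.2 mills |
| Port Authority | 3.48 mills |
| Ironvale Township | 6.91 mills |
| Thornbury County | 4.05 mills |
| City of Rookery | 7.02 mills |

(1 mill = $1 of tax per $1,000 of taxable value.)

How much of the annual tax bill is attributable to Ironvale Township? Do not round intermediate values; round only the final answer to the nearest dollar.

$7,027

Assessed value = $1,784,200 × 0.57 = $1,016,994
Ironvale Township taxable value = $1,016,994 (exemption does not apply)
Ironvale Township levy = $1,016,994 × 0.00691 = $7,027.42854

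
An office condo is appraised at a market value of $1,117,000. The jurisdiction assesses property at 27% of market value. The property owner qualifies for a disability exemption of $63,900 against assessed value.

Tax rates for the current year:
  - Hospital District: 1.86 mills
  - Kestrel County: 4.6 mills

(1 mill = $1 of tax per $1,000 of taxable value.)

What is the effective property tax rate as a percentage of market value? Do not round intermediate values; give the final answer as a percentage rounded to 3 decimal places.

Assessed value = $1,117,000 × 0.27 = $301,590
Taxable value = $301,590 − $63,900 = $237,690
Hospital District: $237,690 × 0.00186 = $442.1034
Kestrel County: $237,690 × 0.0046 = $1,093.374
Total tax = $1,535.4774
Effective rate = $1,535.4774 ÷ $1,117,000 = 0.137% of market value

0.137%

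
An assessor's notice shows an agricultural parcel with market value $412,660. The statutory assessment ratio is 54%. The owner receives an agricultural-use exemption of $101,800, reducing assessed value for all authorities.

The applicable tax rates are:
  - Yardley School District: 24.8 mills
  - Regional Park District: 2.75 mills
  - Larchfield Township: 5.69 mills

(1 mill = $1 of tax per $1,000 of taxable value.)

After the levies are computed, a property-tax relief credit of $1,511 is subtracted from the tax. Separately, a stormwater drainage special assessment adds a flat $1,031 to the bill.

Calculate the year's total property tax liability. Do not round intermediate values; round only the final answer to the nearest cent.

$3,543.25

Assessed value = $412,660 × 0.54 = $222,836.4
Taxable value = $222,836.4 − $101,800 = $121,036.4
Yardley School District: $121,036.4 × 0.0248 = $3,001.70272
Regional Park District: $121,036.4 × 0.00275 = $332.8501
Larchfield Township: $121,036.4 × 0.00569 = $688.697116
Levies subtotal = $4,023.249936
After credit = $4,023.249936 − $1,511 = $2,512.249936
Total = $2,512.249936 + $1,031 = $3,543.249936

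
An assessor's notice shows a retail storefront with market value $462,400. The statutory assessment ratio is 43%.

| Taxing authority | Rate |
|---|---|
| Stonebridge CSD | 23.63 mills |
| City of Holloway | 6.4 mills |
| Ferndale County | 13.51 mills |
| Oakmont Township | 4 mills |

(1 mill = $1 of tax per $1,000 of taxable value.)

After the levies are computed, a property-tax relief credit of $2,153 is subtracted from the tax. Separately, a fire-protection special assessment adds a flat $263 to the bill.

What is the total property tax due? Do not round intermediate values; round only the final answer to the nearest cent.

Assessed value = $462,400 × 0.43 = $198,832
Stonebridge CSD: $198,832 × 0.02363 = $4,698.40016
City of Holloway: $198,832 × 0.0064 = $1,272.5248
Ferndale County: $198,832 × 0.01351 = $2,686.22032
Oakmont Township: $198,832 × 0.004 = $795.328
Levies subtotal = $9,452.47328
After credit = $9,452.47328 − $2,153 = $7,299.47328
Total = $7,299.47328 + $263 = $7,562.47328

$7,562.47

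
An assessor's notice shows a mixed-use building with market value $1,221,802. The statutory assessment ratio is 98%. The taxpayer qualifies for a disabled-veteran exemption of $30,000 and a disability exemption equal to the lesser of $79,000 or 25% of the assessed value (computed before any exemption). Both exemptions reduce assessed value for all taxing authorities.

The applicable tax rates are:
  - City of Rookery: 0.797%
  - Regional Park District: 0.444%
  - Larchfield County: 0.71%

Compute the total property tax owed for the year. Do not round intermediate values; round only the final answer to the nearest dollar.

$21,234

Assessed value = $1,221,802 × 0.98 = $1,197,365.96
Disability exemption = min($79,000, 25% × $1,197,365.96) = min($79,000, $299,341.49) = $79,000 (dollar cap binds)
Taxable value = $1,197,365.96 − $30,000 − $79,000 = $1,088,365.96
City of Rookery: $1,088,365.96 × 0.00797 = $8,674.2767012
Regional Park District: $1,088,365.96 × 0.00444 = $4,832.3448624
Larchfield County: $1,088,365.96 × 0.0071 = $7,727.398316
Total = $21,234.0198796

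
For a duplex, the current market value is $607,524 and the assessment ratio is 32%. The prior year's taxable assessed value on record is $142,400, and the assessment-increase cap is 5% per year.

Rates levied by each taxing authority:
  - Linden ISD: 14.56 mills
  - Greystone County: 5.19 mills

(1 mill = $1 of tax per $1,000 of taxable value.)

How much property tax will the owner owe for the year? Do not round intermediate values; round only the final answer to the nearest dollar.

Uncapped assessed value = $607,524 × 0.32 = $194,407.68
Cap limit = $142,400 × 1.05 = $149,520
Taxable assessed value = min($194,407.68, $149,520) = $149,520 (cap binds)
Linden ISD: $149,520 × 0.01456 = $2,177.0112
Greystone County: $149,520 × 0.00519 = $776.0088
Total = $2,953.02

$2,953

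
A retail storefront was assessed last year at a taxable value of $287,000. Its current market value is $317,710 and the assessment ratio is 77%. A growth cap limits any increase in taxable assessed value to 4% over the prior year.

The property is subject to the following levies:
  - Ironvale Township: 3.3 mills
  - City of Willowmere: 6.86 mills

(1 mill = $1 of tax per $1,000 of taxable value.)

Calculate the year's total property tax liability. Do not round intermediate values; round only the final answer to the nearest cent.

Uncapped assessed value = $317,710 × 0.77 = $244,636.7
Cap limit = $287,000 × 1.04 = $298,480
Taxable assessed value = min($244,636.7, $298,480) = $244,636.7 (cap does not bind)
Ironvale Township: $244,636.7 × 0.0033 = $807.30111
City of Willowmere: $244,636.7 × 0.00686 = $1,678.207762
Total = $2,485.508872

$2,485.51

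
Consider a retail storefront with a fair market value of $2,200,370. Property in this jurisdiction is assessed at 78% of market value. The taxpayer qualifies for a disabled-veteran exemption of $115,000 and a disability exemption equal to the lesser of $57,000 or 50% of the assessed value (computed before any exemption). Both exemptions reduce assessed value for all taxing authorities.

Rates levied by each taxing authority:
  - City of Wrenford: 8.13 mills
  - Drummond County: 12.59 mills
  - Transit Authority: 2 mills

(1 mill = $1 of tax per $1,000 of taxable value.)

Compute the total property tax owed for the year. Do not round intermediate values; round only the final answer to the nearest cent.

$35,086.24

Assessed value = $2,200,370 × 0.78 = $1,716,288.6
Disability exemption = min($57,000, 50% × $1,716,288.6) = min($57,000, $858,144.3) = $57,000 (dollar cap binds)
Taxable value = $1,716,288.6 − $115,000 − $57,000 = $1,544,288.6
City of Wrenford: $1,544,288.6 × 0.00813 = $12,555.066318
Drummond County: $1,544,288.6 × 0.01259 = $19,442.593474
Transit Authority: $1,544,288.6 × 0.002 = $3,088.5772
Total = $35,086.236992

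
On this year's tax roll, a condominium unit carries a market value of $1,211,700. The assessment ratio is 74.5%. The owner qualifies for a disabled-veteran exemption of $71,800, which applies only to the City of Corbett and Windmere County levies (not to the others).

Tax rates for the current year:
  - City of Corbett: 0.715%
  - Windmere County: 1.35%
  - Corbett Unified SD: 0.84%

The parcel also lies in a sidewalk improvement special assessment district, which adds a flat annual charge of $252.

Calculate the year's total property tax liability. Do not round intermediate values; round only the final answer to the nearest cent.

$24,993.24

Assessed value = $1,211,700 × 0.745 = $902,716.5
City of Corbett: ($902,716.5 − $71,800) × 0.00715 = $830,916.5 × 0.00715 = $5,941.052975
Windmere County: ($902,716.5 − $71,800) × 0.0135 = $830,916.5 × 0.0135 = $11,217.37275
Corbett Unified SD: $902,716.5 × 0.0084 = $7,582.8186
Levies subtotal = $24,741.244325
Total = $24,741.244325 + $252 = $24,993.244325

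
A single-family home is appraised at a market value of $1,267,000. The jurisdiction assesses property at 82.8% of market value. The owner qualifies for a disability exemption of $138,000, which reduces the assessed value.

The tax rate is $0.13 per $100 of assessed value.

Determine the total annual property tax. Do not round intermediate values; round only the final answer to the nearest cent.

$1,184.40

Assessed value = $1,267,000 × 0.828 = $1,049,076
Taxable value = $1,049,076 − $138,000 = $911,076
Tax = $911,076 × 0.0013 = $1,184.3988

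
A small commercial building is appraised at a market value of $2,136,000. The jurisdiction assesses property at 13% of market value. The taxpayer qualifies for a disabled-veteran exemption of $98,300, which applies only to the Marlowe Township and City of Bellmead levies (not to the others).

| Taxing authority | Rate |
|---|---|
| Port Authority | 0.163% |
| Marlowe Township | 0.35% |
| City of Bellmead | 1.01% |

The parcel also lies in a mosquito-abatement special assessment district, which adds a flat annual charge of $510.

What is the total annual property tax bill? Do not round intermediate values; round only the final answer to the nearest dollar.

Assessed value = $2,136,000 × 0.13 = $277,680
Port Authority: $277,680 × 0.00163 = $452.6184
Marlowe Township: ($277,680 − $98,300) × 0.0035 = $179,380 × 0.0035 = $627.83
City of Bellmead: ($277,680 − $98,300) × 0.0101 = $179,380 × 0.0101 = $1,811.738
Levies subtotal = $2,892.1864
Total = $2,892.1864 + $510 = $3,402.1864

$3,402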